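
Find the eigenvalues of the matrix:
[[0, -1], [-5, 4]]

Characteristic equation: det(A - λI) = 0
λ² - (trace)λ + (det) = 0
trace = 0 + 4 = 4, det = (0)(4) - (-1)(-5) = -5
λ² - (4)λ + (-5) = 0
λ = (4 ± √((4)² - 4·(-5))) / 2 = (4 ± √36) / 2
Solving: λ = -1, 5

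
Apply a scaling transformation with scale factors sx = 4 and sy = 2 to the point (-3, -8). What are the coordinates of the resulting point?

Scaling matrix:
[[4, 0], [0, 2]]
Result: (-3 × 4, -8 × 2) = (-12, -16)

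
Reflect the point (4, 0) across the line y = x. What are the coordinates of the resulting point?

Reflection across line y = x: (4, 0) → (0, 4)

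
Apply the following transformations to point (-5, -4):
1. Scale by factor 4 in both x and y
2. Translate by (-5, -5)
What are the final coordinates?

Step 1: Scale (-5, -4) by 4 → (-20, -16)
Step 2: Translate by (-5, -5) → (-25, -21)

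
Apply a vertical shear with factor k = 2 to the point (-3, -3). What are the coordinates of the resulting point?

Shear matrix for vertical shear with factor k = 2:
[[1, 0], [2, 1]]
Result: (-3, -3) → (-3, -9)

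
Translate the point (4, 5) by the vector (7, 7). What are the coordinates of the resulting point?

Translation by (7, 7) (homogeneous matrix [[1, 0, 7], [0, 1, 7], [0, 0, 1]]):
x' = 4 + 7 = 11
y' = 5 + 7 = 12
Result: (11, 12)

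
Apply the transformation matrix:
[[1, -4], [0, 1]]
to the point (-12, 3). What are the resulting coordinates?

Matrix multiplication:
[[1, -4], [0, 1]] × [-12, 3]ᵀ
= [(1)(-12) + (-4)(3), (0)(-12) + (1)(3)]ᵀ
= [-24, 3]ᵀ
Result: (-24, 3)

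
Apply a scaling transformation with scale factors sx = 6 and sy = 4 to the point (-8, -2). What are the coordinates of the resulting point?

Scaling matrix:
[[6, 0], [0, 4]]
Result: (-8 × 6, -2 × 4) = (-48, -8)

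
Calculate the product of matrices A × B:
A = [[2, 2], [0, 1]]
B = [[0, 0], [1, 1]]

Matrix multiplication:
C[0][0] = 2×0 + 2×1 = 2
C[0][1] = 2×0 + 2×1 = 2
C[1][0] = 0×0 + 1×1 = 1
C[1][1] = 0×0 + 1×1 = 1
Result: [[2, 2], [1, 1]]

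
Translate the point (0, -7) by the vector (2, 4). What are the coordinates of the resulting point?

Translation by (2, 4) (homogeneous matrix [[1, 0, 2], [0, 1, 4], [0, 0, 1]]):
x' = 0 + 2 = 2
y' = -7 + 4 = -3
Result: (2, -3)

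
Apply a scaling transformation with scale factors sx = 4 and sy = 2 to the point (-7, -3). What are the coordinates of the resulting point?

Scaling matrix:
[[4, 0], [0, 2]]
Result: (-7 × 4, -3 × 2) = (-28, -6)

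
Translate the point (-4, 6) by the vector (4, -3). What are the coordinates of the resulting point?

Translation by (4, -3) (homogeneous matrix [[1, 0, 4], [0, 1, -3], [0, 0, 1]]):
x' = -4 + 4 = 0
y' = 6 + -3 = 3
Result: (0, 3)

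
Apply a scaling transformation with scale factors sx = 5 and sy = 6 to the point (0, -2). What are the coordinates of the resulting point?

Scaling matrix:
[[5, 0], [0, 6]]
Result: (0 × 5, -2 × 6) = (0, -12)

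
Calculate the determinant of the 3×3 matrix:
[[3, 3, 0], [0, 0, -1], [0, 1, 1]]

Expansion along first row:
det = 3·det([[0,-1],[1,1]]) - 3·det([[0,-1],[0,1]]) + 0·det([[0,0],[0,1]])
    = 3·(0·1 - -1·1) - 3·(0·1 - -1·0) + 0·(0·1 - 0·0)
    = 3·1 - 3·0 + 0·0
    = 3 + 0 + 0 = 3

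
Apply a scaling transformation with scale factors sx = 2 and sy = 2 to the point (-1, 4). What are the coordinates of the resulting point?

Scaling matrix:
[[2, 0], [0, 2]]
Result: (-1 × 2, 4 × 2) = (-2, 8)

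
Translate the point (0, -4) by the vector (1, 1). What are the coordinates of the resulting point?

Translation by (1, 1) (homogeneous matrix [[1, 0, 1], [0, 1, 1], [0, 0, 1]]):
x' = 0 + 1 = 1
y' = -4 + 1 = -3
Result: (1, -3)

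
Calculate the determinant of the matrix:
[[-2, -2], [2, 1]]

For a 2×2 matrix [[a, b], [c, d]], det = ad - bc
det = (-2)(1) - (-2)(2) = -2 - -4 = 2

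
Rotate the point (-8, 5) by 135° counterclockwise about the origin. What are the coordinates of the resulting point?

Rotation matrix for 135°: [[cos 135°, -sin 135°], [sin 135°, cos 135°]] ≈ [[-0.707107, -0.707107], [0.707107, -0.707107]]
[[-0.707107, -0.707107], [0.707107, -0.707107]] × [-8, 5]ᵀ ≈ [2.1213, -9.1924]ᵀ
Result: (2.1213, -9.1924)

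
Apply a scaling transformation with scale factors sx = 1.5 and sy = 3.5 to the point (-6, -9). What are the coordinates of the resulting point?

Scaling matrix:
[[1.50, 0], [0, 3.50]]
Result: (-6 × 1.5, -9 × 3.5) = (-9, -31.5)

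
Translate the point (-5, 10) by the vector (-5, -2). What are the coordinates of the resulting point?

Translation by (-5, -2) (homogeneous matrix [[1, 0, -5], [0, 1, -2], [0, 0, 1]]):
x' = -5 + -5 = -10
y' = 10 + -2 = 8
Result: (-10, 8)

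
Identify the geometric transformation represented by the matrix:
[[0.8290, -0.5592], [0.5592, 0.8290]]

This matrix represents: rotation by 34° counterclockwise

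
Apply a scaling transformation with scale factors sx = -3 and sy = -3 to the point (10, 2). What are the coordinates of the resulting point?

Scaling matrix:
[[-3, 0], [0, -3]]
Result: (10 × -3, 2 × -3) = (-30, -6)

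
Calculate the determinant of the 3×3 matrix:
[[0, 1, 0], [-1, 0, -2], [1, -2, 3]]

Expansion along first row:
det = 0·det([[0,-2],[-2,3]]) - 1·det([[-1,-2],[1,3]]) + 0·det([[-1,0],[1,-2]])
    = 0·(0·3 - -2·-2) - 1·(-1·3 - -2·1) + 0·(-1·-2 - 0·1)
    = 0·-4 - 1·-1 + 0·2
    = 0 + 1 + 0 = 1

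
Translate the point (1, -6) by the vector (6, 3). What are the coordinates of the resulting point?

Translation by (6, 3) (homogeneous matrix [[1, 0, 6], [0, 1, 3], [0, 0, 1]]):
x' = 1 + 6 = 7
y' = -6 + 3 = -3
Result: (7, -3)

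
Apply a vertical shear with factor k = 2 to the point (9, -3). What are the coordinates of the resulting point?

Shear matrix for vertical shear with factor k = 2:
[[1, 0], [2, 1]]
Result: (9, -3) → (9, 15)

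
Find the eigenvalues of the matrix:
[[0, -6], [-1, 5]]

Characteristic equation: det(A - λI) = 0
λ² - (trace)λ + (det) = 0
trace = 0 + 5 = 5, det = (0)(5) - (-6)(-1) = -6
λ² - (5)λ + (-6) = 0
λ = (5 ± √((5)² - 4·(-6))) / 2 = (5 ± √49) / 2
Solving: λ = -1, 6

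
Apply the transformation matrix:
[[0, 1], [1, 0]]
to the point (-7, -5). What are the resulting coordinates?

Matrix multiplication:
[[0, 1], [1, 0]] × [-7, -5]ᵀ
= [(0)(-7) + (1)(-5), (1)(-7) + (0)(-5)]ᵀ
= [-5, -7]ᵀ
Result: (-5, -7)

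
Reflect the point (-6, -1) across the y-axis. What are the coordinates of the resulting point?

Reflection across y-axis: (-6, -1) → (6, -1)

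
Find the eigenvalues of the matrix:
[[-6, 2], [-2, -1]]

Characteristic equation: det(A - λI) = 0
λ² - (trace)λ + (det) = 0
trace = -6 + -1 = -7, det = (-6)(-1) - (2)(-2) = 10
λ² - (-7)λ + (10) = 0
λ = (-7 ± √((-7)² - 4·(10))) / 2 = (-7 ± √9) / 2
Solving: λ = -5, -2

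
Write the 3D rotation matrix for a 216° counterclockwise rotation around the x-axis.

Rotation matrix for counterclockwise 216° around x-axis:
cos(216°) = -0.8090, sin(216°) = -0.5878
Result: [[1, 0, 0], [0, -0.8090, 0.5878], [0, -0.5878, -0.8090]]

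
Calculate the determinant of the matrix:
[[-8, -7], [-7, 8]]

For a 2×2 matrix [[a, b], [c, d]], det = ad - bc
det = (-8)(8) - (-7)(-7) = -64 - 49 = -113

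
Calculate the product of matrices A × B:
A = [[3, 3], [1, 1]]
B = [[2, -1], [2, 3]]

Matrix multiplication:
C[0][0] = 3×2 + 3×2 = 12
C[0][1] = 3×-1 + 3×3 = 6
C[1][0] = 1×2 + 1×2 = 4
C[1][1] = 1×-1 + 1×3 = 2
Result: [[12, 6], [4, 2]]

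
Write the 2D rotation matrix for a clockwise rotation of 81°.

Rotation matrix formula: [[cos θ, -sin θ], [sin θ, cos θ]]
A clockwise rotation by 81° is equivalent to a counterclockwise rotation by -81°.
For θ = -81°:
cos(-81°) = 0.1564
sin(-81°) = -0.9877
Result: [[0.1564, 0.9877], [-0.9877, 0.1564]]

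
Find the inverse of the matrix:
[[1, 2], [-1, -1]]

For [[a,b],[c,d]], inverse = (1/det)·[[d,-b],[-c,a]]
det = (1)(-1) - (2)(-1) = -1 - -2 = 1
Inverse = [[-1, -2], [1, 1]]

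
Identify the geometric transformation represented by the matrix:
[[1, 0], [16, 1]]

This matrix represents: vertical shear with factor 16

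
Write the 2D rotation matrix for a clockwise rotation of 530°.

Rotation matrix formula: [[cos θ, -sin θ], [sin θ, cos θ]]
A clockwise rotation by 530° is equivalent to a counterclockwise rotation by -530°.
For θ = -530°:
cos(-530°) = -0.9848
sin(-530°) = -0.1736
Result: [[-0.9848, 0.1736], [-0.1736, -0.9848]]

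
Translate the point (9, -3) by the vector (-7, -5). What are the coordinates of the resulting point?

Translation by (-7, -5) (homogeneous matrix [[1, 0, -7], [0, 1, -5], [0, 0, 1]]):
x' = 9 + -7 = 2
y' = -3 + -5 = -8
Result: (2, -8)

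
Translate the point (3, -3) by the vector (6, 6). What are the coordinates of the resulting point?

Translation by (6, 6) (homogeneous matrix [[1, 0, 6], [0, 1, 6], [0, 0, 1]]):
x' = 3 + 6 = 9
y' = -3 + 6 = 3
Result: (9, 3)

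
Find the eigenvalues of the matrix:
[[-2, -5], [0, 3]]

Characteristic equation: det(A - λI) = 0
λ² - (trace)λ + (det) = 0
trace = -2 + 3 = 1, det = (-2)(3) - (-5)(0) = -6
λ² - (1)λ + (-6) = 0
λ = (1 ± √((1)² - 4·(-6))) / 2 = (1 ± √25) / 2
Solving: λ = -2, 3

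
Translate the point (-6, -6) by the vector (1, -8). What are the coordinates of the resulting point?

Translation by (1, -8) (homogeneous matrix [[1, 0, 1], [0, 1, -8], [0, 0, 1]]):
x' = -6 + 1 = -5
y' = -6 + -8 = -14
Result: (-5, -14)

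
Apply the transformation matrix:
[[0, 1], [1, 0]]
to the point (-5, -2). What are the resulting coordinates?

Matrix multiplication:
[[0, 1], [1, 0]] × [-5, -2]ᵀ
= [(0)(-5) + (1)(-2), (1)(-5) + (0)(-2)]ᵀ
= [-2, -5]ᵀ
Result: (-2, -5)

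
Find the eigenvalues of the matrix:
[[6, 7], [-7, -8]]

Characteristic equation: det(A - λI) = 0
λ² - (trace)λ + (det) = 0
trace = 6 + -8 = -2, det = (6)(-8) - (7)(-7) = 1
λ² - (-2)λ + (1) = 0
λ = (-2 ± √((-2)² - 4·(1))) / 2 = (-2 ± √0) / 2
Solving: λ = -1, -1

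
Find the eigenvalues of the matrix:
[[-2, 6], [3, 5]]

Characteristic equation: det(A - λI) = 0
λ² - (trace)λ + (det) = 0
trace = -2 + 5 = 3, det = (-2)(5) - (6)(3) = -28
λ² - (3)λ + (-28) = 0
λ = (3 ± √((3)² - 4·(-28))) / 2 = (3 ± √121) / 2
Solving: λ = -4, 7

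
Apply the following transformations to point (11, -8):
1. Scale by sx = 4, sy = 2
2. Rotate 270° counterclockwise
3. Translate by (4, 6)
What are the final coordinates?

Step 1: Scale → (44, -16)
Step 2: Rotate 270° → (-16, -44)
Step 3: Translate → (-12, -38)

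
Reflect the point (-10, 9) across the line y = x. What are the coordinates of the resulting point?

Reflection across line y = x: (-10, 9) → (9, -10)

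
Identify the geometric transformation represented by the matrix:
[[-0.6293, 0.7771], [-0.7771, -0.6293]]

This matrix represents: rotation by 231° counterclockwise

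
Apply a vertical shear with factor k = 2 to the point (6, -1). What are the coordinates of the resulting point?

Shear matrix for vertical shear with factor k = 2:
[[1, 0], [2, 1]]
Result: (6, -1) → (6, 11)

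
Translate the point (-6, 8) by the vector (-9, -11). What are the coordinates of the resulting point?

Translation by (-9, -11) (homogeneous matrix [[1, 0, -9], [0, 1, -11], [0, 0, 1]]):
x' = -6 + -9 = -15
y' = 8 + -11 = -3
Result: (-15, -3)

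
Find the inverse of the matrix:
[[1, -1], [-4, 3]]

For [[a,b],[c,d]], inverse = (1/det)·[[d,-b],[-c,a]]
det = (1)(3) - (-1)(-4) = 3 - 4 = -1
Inverse = (1/-1)·[[3, 1], [4, 1]]
= [[-3, -1], [-4, -1]]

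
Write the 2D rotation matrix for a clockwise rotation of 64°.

Rotation matrix formula: [[cos θ, -sin θ], [sin θ, cos θ]]
A clockwise rotation by 64° is equivalent to a counterclockwise rotation by -64°.
For θ = -64°:
cos(-64°) = 0.4384
sin(-64°) = -0.8988
Result: [[0.4384, 0.8988], [-0.8988, 0.4384]]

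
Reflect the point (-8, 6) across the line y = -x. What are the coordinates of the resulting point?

Reflection across line y = -x: (-8, 6) → (-6, 8)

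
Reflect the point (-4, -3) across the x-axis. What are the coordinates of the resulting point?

Reflection across x-axis: (-4, -3) → (-4, 3)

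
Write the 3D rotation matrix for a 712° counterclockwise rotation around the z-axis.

Rotation matrix for counterclockwise 712° around z-axis:
cos(712°) = 0.9903, sin(712°) = -0.1392
Result: [[0.9903, 0.1392, 0], [-0.1392, 0.9903, 0], [0, 0, 1]]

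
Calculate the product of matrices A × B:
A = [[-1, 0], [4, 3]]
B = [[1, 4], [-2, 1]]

Matrix multiplication:
C[0][0] = -1×1 + 0×-2 = -1
C[0][1] = -1×4 + 0×1 = -4
C[1][0] = 4×1 + 3×-2 = -2
C[1][1] = 4×4 + 3×1 = 19
Result: [[-1, -4], [-2, 19]]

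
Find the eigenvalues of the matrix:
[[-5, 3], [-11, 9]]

Characteristic equation: det(A - λI) = 0
λ² - (trace)λ + (det) = 0
trace = -5 + 9 = 4, det = (-5)(9) - (3)(-11) = -12
λ² - (4)λ + (-12) = 0
λ = (4 ± √((4)² - 4·(-12))) / 2 = (4 ± √64) / 2
Solving: λ = -2, 6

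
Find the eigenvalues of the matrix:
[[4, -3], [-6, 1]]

Characteristic equation: det(A - λI) = 0
λ² - (trace)λ + (det) = 0
trace = 4 + 1 = 5, det = (4)(1) - (-3)(-6) = -14
λ² - (5)λ + (-14) = 0
λ = (5 ± √((5)² - 4·(-14))) / 2 = (5 ± √81) / 2
Solving: λ = -2, 7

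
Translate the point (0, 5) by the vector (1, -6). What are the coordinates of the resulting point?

Translation by (1, -6) (homogeneous matrix [[1, 0, 1], [0, 1, -6], [0, 0, 1]]):
x' = 0 + 1 = 1
y' = 5 + -6 = -1
Result: (1, -1)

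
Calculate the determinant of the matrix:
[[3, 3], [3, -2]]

For a 2×2 matrix [[a, b], [c, d]], det = ad - bc
det = (3)(-2) - (3)(3) = -6 - 9 = -15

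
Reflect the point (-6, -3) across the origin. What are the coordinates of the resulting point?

Reflection across origin: (-6, -3) → (6, 3)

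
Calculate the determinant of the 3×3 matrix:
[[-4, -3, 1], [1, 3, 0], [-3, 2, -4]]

Expansion along first row:
det = -4·det([[3,0],[2,-4]]) - -3·det([[1,0],[-3,-4]]) + 1·det([[1,3],[-3,2]])
    = -4·(3·-4 - 0·2) - -3·(1·-4 - 0·-3) + 1·(1·2 - 3·-3)
    = -4·-12 - -3·-4 + 1·11
    = 48 + -12 + 11 = 47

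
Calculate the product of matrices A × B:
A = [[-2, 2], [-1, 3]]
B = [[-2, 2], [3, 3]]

Matrix multiplication:
C[0][0] = -2×-2 + 2×3 = 10
C[0][1] = -2×2 + 2×3 = 2
C[1][0] = -1×-2 + 3×3 = 11
C[1][1] = -1×2 + 3×3 = 7
Result: [[10, 2], [11, 7]]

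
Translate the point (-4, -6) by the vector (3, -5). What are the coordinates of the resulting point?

Translation by (3, -5) (homogeneous matrix [[1, 0, 3], [0, 1, -5], [0, 0, 1]]):
x' = -4 + 3 = -1
y' = -6 + -5 = -11
Result: (-1, -11)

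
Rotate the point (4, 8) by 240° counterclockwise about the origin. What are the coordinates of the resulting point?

Rotation matrix for 240°: [[cos 240°, -sin 240°], [sin 240°, cos 240°]] ≈ [[-0.500000, 0.866025], [-0.866025, -0.500000]]
[[-0.500000, 0.866025], [-0.866025, -0.500000]] × [4, 8]ᵀ ≈ [4.9282, -7.4641]ᵀ
Result: (4.9282, -7.4641)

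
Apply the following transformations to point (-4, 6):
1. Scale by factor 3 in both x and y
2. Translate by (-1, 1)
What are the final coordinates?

Step 1: Scale (-4, 6) by 3 → (-12, 18)
Step 2: Translate by (-1, 1) → (-13, 19)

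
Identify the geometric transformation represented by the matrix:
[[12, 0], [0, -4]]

This matrix represents: non-uniform scaling by sx = 12, sy = -4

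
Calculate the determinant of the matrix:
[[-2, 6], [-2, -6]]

For a 2×2 matrix [[a, b], [c, d]], det = ad - bc
det = (-2)(-6) - (6)(-2) = 12 - -12 = 24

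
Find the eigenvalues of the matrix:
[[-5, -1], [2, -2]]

Characteristic equation: det(A - λI) = 0
λ² - (trace)λ + (det) = 0
trace = -5 + -2 = -7, det = (-5)(-2) - (-1)(2) = 12
λ² - (-7)λ + (12) = 0
λ = (-7 ± √((-7)² - 4·(12))) / 2 = (-7 ± √1) / 2
Solving: λ = -4, -3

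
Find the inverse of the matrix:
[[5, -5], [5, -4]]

For [[a,b],[c,d]], inverse = (1/det)·[[d,-b],[-c,a]]
det = (5)(-4) - (-5)(5) = -20 - -25 = 5
Inverse = (1/5)·[[-4, 5], [-5, 5]]
= [[-4/5, 1], [-1, 1]]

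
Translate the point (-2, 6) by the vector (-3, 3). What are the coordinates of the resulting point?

Translation by (-3, 3) (homogeneous matrix [[1, 0, -3], [0, 1, 3], [0, 0, 1]]):
x' = -2 + -3 = -5
y' = 6 + 3 = 9
Result: (-5, 9)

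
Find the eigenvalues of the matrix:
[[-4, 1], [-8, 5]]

Characteristic equation: det(A - λI) = 0
λ² - (trace)λ + (det) = 0
trace = -4 + 5 = 1, det = (-4)(5) - (1)(-8) = -12
λ² - (1)λ + (-12) = 0
λ = (1 ± √((1)² - 4·(-12))) / 2 = (1 ± √49) / 2
Solving: λ = -3, 4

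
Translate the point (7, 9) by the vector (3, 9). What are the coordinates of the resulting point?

Translation by (3, 9) (homogeneous matrix [[1, 0, 3], [0, 1, 9], [0, 0, 1]]):
x' = 7 + 3 = 10
y' = 9 + 9 = 18
Result: (10, 18)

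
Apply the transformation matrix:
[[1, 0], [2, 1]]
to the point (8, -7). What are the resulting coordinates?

Matrix multiplication:
[[1, 0], [2, 1]] × [8, -7]ᵀ
= [(1)(8) + (0)(-7), (2)(8) + (1)(-7)]ᵀ
= [8, 9]ᵀ
Result: (8, 9)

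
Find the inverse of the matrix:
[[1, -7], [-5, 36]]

For [[a,b],[c,d]], inverse = (1/det)·[[d,-b],[-c,a]]
det = (1)(36) - (-7)(-5) = 36 - 35 = 1
Inverse = [[36, 7], [5, 1]]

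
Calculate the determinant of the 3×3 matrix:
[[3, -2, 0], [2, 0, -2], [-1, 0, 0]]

Expansion along first row:
det = 3·det([[0,-2],[0,0]]) - -2·det([[2,-2],[-1,0]]) + 0·det([[2,0],[-1,0]])
    = 3·(0·0 - -2·0) - -2·(2·0 - -2·-1) + 0·(2·0 - 0·-1)
    = 3·0 - -2·-2 + 0·0
    = 0 + -4 + 0 = -4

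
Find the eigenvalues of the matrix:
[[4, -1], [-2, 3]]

Characteristic equation: det(A - λI) = 0
λ² - (trace)λ + (det) = 0
trace = 4 + 3 = 7, det = (4)(3) - (-1)(-2) = 10
λ² - (7)λ + (10) = 0
λ = (7 ± √((7)² - 4·(10))) / 2 = (7 ± √9) / 2
Solving: λ = 2, 5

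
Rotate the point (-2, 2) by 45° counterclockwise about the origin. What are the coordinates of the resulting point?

Rotation matrix for 45°: [[cos 45°, -sin 45°], [sin 45°, cos 45°]] ≈ [[0.707107, -0.707107], [0.707107, 0.707107]]
[[0.707107, -0.707107], [0.707107, 0.707107]] × [-2, 2]ᵀ ≈ [-2.8284, 0]ᵀ
Result: (-2.8284, 0)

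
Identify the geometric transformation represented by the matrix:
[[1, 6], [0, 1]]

This matrix represents: horizontal shear with factor 6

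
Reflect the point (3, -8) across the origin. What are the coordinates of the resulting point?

Reflection across origin: (3, -8) → (-3, 8)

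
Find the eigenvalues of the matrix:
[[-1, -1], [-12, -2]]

Characteristic equation: det(A - λI) = 0
λ² - (trace)λ + (det) = 0
trace = -1 + -2 = -3, det = (-1)(-2) - (-1)(-12) = -10
λ² - (-3)λ + (-10) = 0
λ = (-3 ± √((-3)² - 4·(-10))) / 2 = (-3 ± √49) / 2
Solving: λ = -5, 2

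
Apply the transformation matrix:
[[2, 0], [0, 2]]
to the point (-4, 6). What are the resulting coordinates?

Matrix multiplication:
[[2, 0], [0, 2]] × [-4, 6]ᵀ
= [(2)(-4) + (0)(6), (0)(-4) + (2)(6)]ᵀ
= [-8, 12]ᵀ
Result: (-8, 12)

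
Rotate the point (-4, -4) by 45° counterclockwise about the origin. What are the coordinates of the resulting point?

Rotation matrix for 45°: [[cos 45°, -sin 45°], [sin 45°, cos 45°]] ≈ [[0.707107, -0.707107], [0.707107, 0.707107]]
[[0.707107, -0.707107], [0.707107, 0.707107]] × [-4, -4]ᵀ ≈ [0, -5.6569]ᵀ
Result: (0, -5.6569)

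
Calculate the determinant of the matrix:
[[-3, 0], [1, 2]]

For a 2×2 matrix [[a, b], [c, d]], det = ad - bc
det = (-3)(2) - (0)(1) = -6 - 0 = -6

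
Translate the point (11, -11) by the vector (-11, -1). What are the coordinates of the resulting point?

Translation by (-11, -1) (homogeneous matrix [[1, 0, -11], [0, 1, -1], [0, 0, 1]]):
x' = 11 + -11 = 0
y' = -11 + -1 = -12
Result: (0, -12)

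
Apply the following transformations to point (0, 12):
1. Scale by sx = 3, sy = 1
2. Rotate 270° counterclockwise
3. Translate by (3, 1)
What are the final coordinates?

Step 1: Scale → (0, 12)
Step 2: Rotate 270° → (12, 0)
Step 3: Translate → (15, 1)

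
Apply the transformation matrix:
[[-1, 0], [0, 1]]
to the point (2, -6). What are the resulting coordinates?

Matrix multiplication:
[[-1, 0], [0, 1]] × [2, -6]ᵀ
= [(-1)(2) + (0)(-6), (0)(2) + (1)(-6)]ᵀ
= [-2, -6]ᵀ
Result: (-2, -6)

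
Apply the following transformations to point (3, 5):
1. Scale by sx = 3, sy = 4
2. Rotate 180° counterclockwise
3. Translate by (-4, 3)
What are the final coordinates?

Step 1: Scale → (9, 20)
Step 2: Rotate 180° → (-9, -20)
Step 3: Translate → (-13, -17)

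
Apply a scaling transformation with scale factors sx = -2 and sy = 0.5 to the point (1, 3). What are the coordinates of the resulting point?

Scaling matrix:
[[-2, 0], [0, 0.50]]
Result: (1 × -2, 3 × 0.5) = (-2, 1.5)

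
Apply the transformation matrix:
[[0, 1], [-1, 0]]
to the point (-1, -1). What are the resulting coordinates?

Matrix multiplication:
[[0, 1], [-1, 0]] × [-1, -1]ᵀ
= [(0)(-1) + (1)(-1), (-1)(-1) + (0)(-1)]ᵀ
= [-1, 1]ᵀ
Result: (-1, 1)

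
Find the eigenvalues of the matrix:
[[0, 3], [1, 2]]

Characteristic equation: det(A - λI) = 0
λ² - (trace)λ + (det) = 0
trace = 0 + 2 = 2, det = (0)(2) - (3)(1) = -3
λ² - (2)λ + (-3) = 0
λ = (2 ± √((2)² - 4·(-3))) / 2 = (2 ± √16) / 2
Solving: λ = -1, 3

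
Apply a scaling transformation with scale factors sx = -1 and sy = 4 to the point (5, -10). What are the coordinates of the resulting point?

Scaling matrix:
[[-1, 0], [0, 4]]
Result: (5 × -1, -10 × 4) = (-5, -40)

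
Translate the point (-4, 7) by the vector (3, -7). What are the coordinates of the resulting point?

Translation by (3, -7) (homogeneous matrix [[1, 0, 3], [0, 1, -7], [0, 0, 1]]):
x' = -4 + 3 = -1
y' = 7 + -7 = 0
Result: (-1, 0)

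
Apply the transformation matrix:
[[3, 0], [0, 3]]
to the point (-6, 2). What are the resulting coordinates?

Matrix multiplication:
[[3, 0], [0, 3]] × [-6, 2]ᵀ
= [(3)(-6) + (0)(2), (0)(-6) + (3)(2)]ᵀ
= [-18, 6]ᵀ
Result: (-18, 6)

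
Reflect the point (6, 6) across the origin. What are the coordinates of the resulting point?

Reflection across origin: (6, 6) → (-6, -6)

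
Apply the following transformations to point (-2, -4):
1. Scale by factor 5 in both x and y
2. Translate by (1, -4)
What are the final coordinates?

Step 1: Scale (-2, -4) by 5 → (-10, -20)
Step 2: Translate by (1, -4) → (-9, -24)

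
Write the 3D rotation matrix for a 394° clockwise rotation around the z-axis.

Rotation matrix for clockwise 394° around z-axis:
A clockwise rotation by 394° is a counterclockwise rotation by -394°.
cos(-394°) = 0.8290, sin(-394°) = -0.5592
Result: [[0.8290, 0.5592, 0], [-0.5592, 0.8290, 0], [0, 0, 1]]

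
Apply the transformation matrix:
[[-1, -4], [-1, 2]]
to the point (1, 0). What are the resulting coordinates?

Matrix multiplication:
[[-1, -4], [-1, 2]] × [1, 0]ᵀ
= [(-1)(1) + (-4)(0), (-1)(1) + (2)(0)]ᵀ
= [-1, -1]ᵀ
Result: (-1, -1)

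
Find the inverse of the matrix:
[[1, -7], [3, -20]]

For [[a,b],[c,d]], inverse = (1/det)·[[d,-b],[-c,a]]
det = (1)(-20) - (-7)(3) = -20 - -21 = 1
Inverse = [[-20, 7], [-3, 1]]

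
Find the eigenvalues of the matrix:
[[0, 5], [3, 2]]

Characteristic equation: det(A - λI) = 0
λ² - (trace)λ + (det) = 0
trace = 0 + 2 = 2, det = (0)(2) - (5)(3) = -15
λ² - (2)λ + (-15) = 0
λ = (2 ± √((2)² - 4·(-15))) / 2 = (2 ± √64) / 2
Solving: λ = -3, 5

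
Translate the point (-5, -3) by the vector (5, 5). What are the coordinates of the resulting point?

Translation by (5, 5) (homogeneous matrix [[1, 0, 5], [0, 1, 5], [0, 0, 1]]):
x' = -5 + 5 = 0
y' = -3 + 5 = 2
Result: (0, 2)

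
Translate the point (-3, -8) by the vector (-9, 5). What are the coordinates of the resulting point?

Translation by (-9, 5) (homogeneous matrix [[1, 0, -9], [0, 1, 5], [0, 0, 1]]):
x' = -3 + -9 = -12
y' = -8 + 5 = -3
Result: (-12, -3)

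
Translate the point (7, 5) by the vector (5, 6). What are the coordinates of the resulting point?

Translation by (5, 6) (homogeneous matrix [[1, 0, 5], [0, 1, 6], [0, 0, 1]]):
x' = 7 + 5 = 12
y' = 5 + 6 = 11
Result: (12, 11)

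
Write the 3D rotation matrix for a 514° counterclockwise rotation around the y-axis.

Rotation matrix for counterclockwise 514° around y-axis:
cos(514°) = -0.8988, sin(514°) = 0.4384
Result: [[-0.8988, 0, 0.4384], [0, 1, 0], [-0.4384, 0, -0.8988]]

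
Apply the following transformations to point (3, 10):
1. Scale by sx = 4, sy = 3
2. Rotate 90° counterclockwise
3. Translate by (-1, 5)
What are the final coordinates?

Step 1: Scale → (12, 30)
Step 2: Rotate 90° → (-30, 12)
Step 3: Translate → (-31, 17)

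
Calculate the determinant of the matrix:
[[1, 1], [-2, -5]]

For a 2×2 matrix [[a, b], [c, d]], det = ad - bc
det = (1)(-5) - (1)(-2) = -5 - -2 = -3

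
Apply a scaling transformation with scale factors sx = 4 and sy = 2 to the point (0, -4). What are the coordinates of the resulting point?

Scaling matrix:
[[4, 0], [0, 2]]
Result: (0 × 4, -4 × 2) = (0, -8)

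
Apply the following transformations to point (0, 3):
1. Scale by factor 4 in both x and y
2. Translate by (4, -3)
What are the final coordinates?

Step 1: Scale (0, 3) by 4 → (0, 12)
Step 2: Translate by (4, -3) → (4, 9)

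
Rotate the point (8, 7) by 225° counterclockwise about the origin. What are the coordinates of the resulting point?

Rotation matrix for 225°: [[cos 225°, -sin 225°], [sin 225°, cos 225°]] ≈ [[-0.707107, 0.707107], [-0.707107, -0.707107]]
[[-0.707107, 0.707107], [-0.707107, -0.707107]] × [8, 7]ᵀ ≈ [-0.7071, -10.6066]ᵀ
Result: (-0.7071, -10.6066)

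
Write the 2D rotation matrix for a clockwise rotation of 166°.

Rotation matrix formula: [[cos θ, -sin θ], [sin θ, cos θ]]
A clockwise rotation by 166° is equivalent to a counterclockwise rotation by -166°.
For θ = -166°:
cos(-166°) = -0.9703
sin(-166°) = -0.2419
Result: [[-0.9703, 0.2419], [-0.2419, -0.9703]]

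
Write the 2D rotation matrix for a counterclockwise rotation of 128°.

Rotation matrix formula: [[cos θ, -sin θ], [sin θ, cos θ]]
For θ = 128°:
cos(128°) = -0.6157
sin(128°) = 0.7880
Result: [[-0.6157, -0.7880], [0.7880, -0.6157]]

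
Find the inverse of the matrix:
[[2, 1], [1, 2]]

For [[a,b],[c,d]], inverse = (1/det)·[[d,-b],[-c,a]]
det = (2)(2) - (1)(1) = 4 - 1 = 3
Inverse = (1/3)·[[2, -1], [-1, 2]]
= [[2/3, -1/3], [-1/3, 2/3]]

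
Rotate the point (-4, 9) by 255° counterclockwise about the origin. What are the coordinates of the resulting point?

Rotation matrix for 255°: [[cos 255°, -sin 255°], [sin 255°, cos 255°]] ≈ [[-0.258819, 0.965926], [-0.965926, -0.258819]]
[[-0.258819, 0.965926], [-0.965926, -0.258819]] × [-4, 9]ᵀ ≈ [9.7286, 1.5343]ᵀ
Result: (9.7286, 1.5343)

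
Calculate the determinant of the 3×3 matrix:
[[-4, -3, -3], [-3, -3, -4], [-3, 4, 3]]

Expansion along first row:
det = -4·det([[-3,-4],[4,3]]) - -3·det([[-3,-4],[-3,3]]) + -3·det([[-3,-3],[-3,4]])
    = -4·(-3·3 - -4·4) - -3·(-3·3 - -4·-3) + -3·(-3·4 - -3·-3)
    = -4·7 - -3·-21 + -3·-21
    = -28 + -63 + 63 = -28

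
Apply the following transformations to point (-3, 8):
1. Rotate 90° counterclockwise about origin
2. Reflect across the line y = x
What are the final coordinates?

Step 1: Rotate 90° → (-8, -3)
Step 2: Reflect across line y = x → (-3, -8)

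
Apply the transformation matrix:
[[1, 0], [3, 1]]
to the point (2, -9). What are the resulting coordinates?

Matrix multiplication:
[[1, 0], [3, 1]] × [2, -9]ᵀ
= [(1)(2) + (0)(-9), (3)(2) + (1)(-9)]ᵀ
= [2, -3]ᵀ
Result: (2, -3)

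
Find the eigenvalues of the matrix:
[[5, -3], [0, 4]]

Characteristic equation: det(A - λI) = 0
λ² - (trace)λ + (det) = 0
trace = 5 + 4 = 9, det = (5)(4) - (-3)(0) = 20
λ² - (9)λ + (20) = 0
λ = (9 ± √((9)² - 4·(20))) / 2 = (9 ± √1) / 2
Solving: λ = 4, 5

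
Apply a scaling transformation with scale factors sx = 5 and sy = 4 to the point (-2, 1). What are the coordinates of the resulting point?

Scaling matrix:
[[5, 0], [0, 4]]
Result: (-2 × 5, 1 × 4) = (-10, 4)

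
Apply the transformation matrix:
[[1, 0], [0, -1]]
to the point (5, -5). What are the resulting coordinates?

Matrix multiplication:
[[1, 0], [0, -1]] × [5, -5]ᵀ
= [(1)(5) + (0)(-5), (0)(5) + (-1)(-5)]ᵀ
= [5, 5]ᵀ
Result: (5, 5)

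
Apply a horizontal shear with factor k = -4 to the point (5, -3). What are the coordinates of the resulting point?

Shear matrix for horizontal shear with factor k = -4:
[[1, -4], [0, 1]]
Result: (5, -3) → (17, -3)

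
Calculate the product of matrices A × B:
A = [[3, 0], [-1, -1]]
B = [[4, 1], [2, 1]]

Matrix multiplication:
C[0][0] = 3×4 + 0×2 = 12
C[0][1] = 3×1 + 0×1 = 3
C[1][0] = -1×4 + -1×2 = -6
C[1][1] = -1×1 + -1×1 = -2
Result: [[12, 3], [-6, -2]]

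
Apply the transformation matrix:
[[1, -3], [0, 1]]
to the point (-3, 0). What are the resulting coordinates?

Matrix multiplication:
[[1, -3], [0, 1]] × [-3, 0]ᵀ
= [(1)(-3) + (-3)(0), (0)(-3) + (1)(0)]ᵀ
= [-3, 0]ᵀ
Result: (-3, 0)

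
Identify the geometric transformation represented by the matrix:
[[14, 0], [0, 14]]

This matrix represents: uniform scaling by factor 14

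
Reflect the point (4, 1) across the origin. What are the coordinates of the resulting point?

Reflection across origin: (4, 1) → (-4, -1)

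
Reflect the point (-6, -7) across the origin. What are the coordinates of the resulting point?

Reflection across origin: (-6, -7) → (6, 7)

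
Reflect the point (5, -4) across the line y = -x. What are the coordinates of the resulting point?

Reflection across line y = -x: (5, -4) → (4, -5)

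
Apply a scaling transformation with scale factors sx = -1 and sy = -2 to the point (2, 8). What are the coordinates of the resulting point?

Scaling matrix:
[[-1, 0], [0, -2]]
Result: (2 × -1, 8 × -2) = (-2, -16)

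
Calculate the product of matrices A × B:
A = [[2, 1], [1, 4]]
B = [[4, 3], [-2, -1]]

Matrix multiplication:
C[0][0] = 2×4 + 1×-2 = 6
C[0][1] = 2×3 + 1×-1 = 5
C[1][0] = 1×4 + 4×-2 = -4
C[1][1] = 1×3 + 4×-1 = -1
Result: [[6, 5], [-4, -1]]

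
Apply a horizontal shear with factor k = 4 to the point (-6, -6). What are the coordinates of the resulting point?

Shear matrix for horizontal shear with factor k = 4:
[[1, 4], [0, 1]]
Result: (-6, -6) → (-30, -6)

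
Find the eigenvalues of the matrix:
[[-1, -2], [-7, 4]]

Characteristic equation: det(A - λI) = 0
λ² - (trace)λ + (det) = 0
trace = -1 + 4 = 3, det = (-1)(4) - (-2)(-7) = -18
λ² - (3)λ + (-18) = 0
λ = (3 ± √((3)² - 4·(-18))) / 2 = (3 ± √81) / 2
Solving: λ = -3, 6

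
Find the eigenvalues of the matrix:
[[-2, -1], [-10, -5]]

Characteristic equation: det(A - λI) = 0
λ² - (trace)λ + (det) = 0
trace = -2 + -5 = -7, det = (-2)(-5) - (-1)(-10) = 0
λ² - (-7)λ + (0) = 0
λ = (-7 ± √((-7)² - 4·(0))) / 2 = (-7 ± √49) / 2
Solving: λ = -7, 0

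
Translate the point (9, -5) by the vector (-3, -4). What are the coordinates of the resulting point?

Translation by (-3, -4) (homogeneous matrix [[1, 0, -3], [0, 1, -4], [0, 0, 1]]):
x' = 9 + -3 = 6
y' = -5 + -4 = -9
Result: (6, -9)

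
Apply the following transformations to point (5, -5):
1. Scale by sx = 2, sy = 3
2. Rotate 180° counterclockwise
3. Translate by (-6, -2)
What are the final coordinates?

Step 1: Scale → (10, -15)
Step 2: Rotate 180° → (-10, 15)
Step 3: Translate → (-16, 13)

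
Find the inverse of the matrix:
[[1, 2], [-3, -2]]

For [[a,b],[c,d]], inverse = (1/det)·[[d,-b],[-c,a]]
det = (1)(-2) - (2)(-3) = -2 - -6 = 4
Inverse = (1/4)·[[-2, -2], [3, 1]]
= [[-1/2, -1/2], [3/4, 1/4]]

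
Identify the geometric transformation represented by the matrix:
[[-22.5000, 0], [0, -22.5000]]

This matrix represents: uniform scaling by factor -22.5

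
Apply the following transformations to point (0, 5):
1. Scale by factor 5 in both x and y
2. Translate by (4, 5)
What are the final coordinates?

Step 1: Scale (0, 5) by 5 → (0, 25)
Step 2: Translate by (4, 5) → (4, 30)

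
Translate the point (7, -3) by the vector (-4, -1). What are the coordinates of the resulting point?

Translation by (-4, -1) (homogeneous matrix [[1, 0, -4], [0, 1, -1], [0, 0, 1]]):
x' = 7 + -4 = 3
y' = -3 + -1 = -4
Result: (3, -4)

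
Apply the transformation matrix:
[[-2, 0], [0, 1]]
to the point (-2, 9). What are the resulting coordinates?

Matrix multiplication:
[[-2, 0], [0, 1]] × [-2, 9]ᵀ
= [(-2)(-2) + (0)(9), (0)(-2) + (1)(9)]ᵀ
= [4, 9]ᵀ
Result: (4, 9)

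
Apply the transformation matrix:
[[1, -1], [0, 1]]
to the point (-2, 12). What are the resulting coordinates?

Matrix multiplication:
[[1, -1], [0, 1]] × [-2, 12]ᵀ
= [(1)(-2) + (-1)(12), (0)(-2) + (1)(12)]ᵀ
= [-14, 12]ᵀ
Result: (-14, 12)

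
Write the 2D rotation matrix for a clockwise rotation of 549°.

Rotation matrix formula: [[cos θ, -sin θ], [sin θ, cos θ]]
A clockwise rotation by 549° is equivalent to a counterclockwise rotation by -549°.
For θ = -549°:
cos(-549°) = -0.9877
sin(-549°) = 0.1564
Result: [[-0.9877, -0.1564], [0.1564, -0.9877]]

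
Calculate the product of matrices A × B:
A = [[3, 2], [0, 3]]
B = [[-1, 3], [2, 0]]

Matrix multiplication:
C[0][0] = 3×-1 + 2×2 = 1
C[0][1] = 3×3 + 2×0 = 9
C[1][0] = 0×-1 + 3×2 = 6
C[1][1] = 0×3 + 3×0 = 0
Result: [[1, 9], [6, 0]]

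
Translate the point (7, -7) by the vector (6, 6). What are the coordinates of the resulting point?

Translation by (6, 6) (homogeneous matrix [[1, 0, 6], [0, 1, 6], [0, 0, 1]]):
x' = 7 + 6 = 13
y' = -7 + 6 = -1
Result: (13, -1)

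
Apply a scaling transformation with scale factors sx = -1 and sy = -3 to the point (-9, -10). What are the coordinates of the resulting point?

Scaling matrix:
[[-1, 0], [0, -3]]
Result: (-9 × -1, -10 × -3) = (9, 30)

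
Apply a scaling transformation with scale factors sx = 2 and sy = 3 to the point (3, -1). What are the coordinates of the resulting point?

Scaling matrix:
[[2, 0], [0, 3]]
Result: (3 × 2, -1 × 3) = (6, -3)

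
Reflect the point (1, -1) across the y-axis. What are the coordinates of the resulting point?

Reflection across y-axis: (1, -1) → (-1, -1)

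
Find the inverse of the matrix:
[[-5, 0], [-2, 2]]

For [[a,b],[c,d]], inverse = (1/det)·[[d,-b],[-c,a]]
det = (-5)(2) - (0)(-2) = -10 - 0 = -10
Inverse = (1/-10)·[[2, 0], [2, -5]]
= [[-1/5, 0], [-1/5, 1/2]]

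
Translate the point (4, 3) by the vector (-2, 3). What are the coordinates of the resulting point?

Translation by (-2, 3) (homogeneous matrix [[1, 0, -2], [0, 1, 3], [0, 0, 1]]):
x' = 4 + -2 = 2
y' = 3 + 3 = 6
Result: (2, 6)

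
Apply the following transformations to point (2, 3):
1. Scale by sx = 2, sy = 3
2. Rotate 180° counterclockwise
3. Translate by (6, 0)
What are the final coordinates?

Step 1: Scale → (4, 9)
Step 2: Rotate 180° → (-4, -9)
Step 3: Translate → (2, -9)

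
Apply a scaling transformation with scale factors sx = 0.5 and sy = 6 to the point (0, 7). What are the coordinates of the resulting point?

Scaling matrix:
[[0.50, 0], [0, 6]]
Result: (0 × 0.5, 7 × 6) = (0, 42)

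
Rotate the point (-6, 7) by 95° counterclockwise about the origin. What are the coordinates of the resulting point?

Rotation matrix for 95°: [[cos 95°, -sin 95°], [sin 95°, cos 95°]] ≈ [[-0.087156, -0.996195], [0.996195, -0.087156]]
[[-0.087156, -0.996195], [0.996195, -0.087156]] × [-6, 7]ᵀ ≈ [-6.4504, -6.5873]ᵀ
Result: (-6.4504, -6.5873)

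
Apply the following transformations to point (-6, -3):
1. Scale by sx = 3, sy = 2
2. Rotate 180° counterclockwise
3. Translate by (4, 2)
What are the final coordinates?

Step 1: Scale → (-18, -6)
Step 2: Rotate 180° → (18, 6)
Step 3: Translate → (22, 8)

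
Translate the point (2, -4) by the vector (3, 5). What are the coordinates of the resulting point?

Translation by (3, 5) (homogeneous matrix [[1, 0, 3], [0, 1, 5], [0, 0, 1]]):
x' = 2 + 3 = 5
y' = -4 + 5 = 1
Result: (5, 1)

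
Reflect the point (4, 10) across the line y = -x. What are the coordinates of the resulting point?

Reflection across line y = -x: (4, 10) → (-10, -4)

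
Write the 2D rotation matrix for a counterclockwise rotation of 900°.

Rotation matrix formula: [[cos θ, -sin θ], [sin θ, cos θ]]
For θ = 900°:
cos(900°) = -1
sin(900°) = 0
Result: [[-1, 0], [0, -1]]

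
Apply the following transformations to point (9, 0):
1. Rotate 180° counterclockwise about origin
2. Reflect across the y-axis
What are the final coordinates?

Step 1: Rotate 180° → (-9, 0)
Step 2: Reflect across y-axis → (9, 0)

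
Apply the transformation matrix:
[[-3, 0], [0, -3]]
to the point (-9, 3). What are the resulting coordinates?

Matrix multiplication:
[[-3, 0], [0, -3]] × [-9, 3]ᵀ
= [(-3)(-9) + (0)(3), (0)(-9) + (-3)(3)]ᵀ
= [27, -9]ᵀ
Result: (27, -9)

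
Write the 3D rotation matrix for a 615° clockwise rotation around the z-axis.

Rotation matrix for clockwise 615° around z-axis:
A clockwise rotation by 615° is a counterclockwise rotation by -615°.
cos(-615°) = -0.2588, sin(-615°) = 0.9659
Result: [[-0.2588, -0.9659, 0], [0.9659, -0.2588, 0], [0, 0, 1]]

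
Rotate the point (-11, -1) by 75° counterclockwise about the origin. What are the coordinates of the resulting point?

Rotation matrix for 75°: [[cos 75°, -sin 75°], [sin 75°, cos 75°]] ≈ [[0.258819, -0.965926], [0.965926, 0.258819]]
[[0.258819, -0.965926], [0.965926, 0.258819]] × [-11, -1]ᵀ ≈ [-1.8811, -10.8840]ᵀ
Result: (-1.8811, -10.8840)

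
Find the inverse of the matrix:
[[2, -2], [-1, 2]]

For [[a,b],[c,d]], inverse = (1/det)·[[d,-b],[-c,a]]
det = (2)(2) - (-2)(-1) = 4 - 2 = 2
Inverse = (1/2)·[[2, 2], [1, 2]]
= [[1, 1], [1/2, 1]]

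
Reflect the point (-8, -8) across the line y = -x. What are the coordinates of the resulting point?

Reflection across line y = -x: (-8, -8) → (8, 8)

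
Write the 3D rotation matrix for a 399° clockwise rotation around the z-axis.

Rotation matrix for clockwise 399° around z-axis:
A clockwise rotation by 399° is a counterclockwise rotation by -399°.
cos(-399°) = 0.7771, sin(-399°) = -0.6293
Result: [[0.7771, 0.6293, 0], [-0.6293, 0.7771, 0], [0, 0, 1]]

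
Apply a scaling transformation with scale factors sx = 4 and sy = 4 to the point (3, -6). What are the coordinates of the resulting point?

Scaling matrix:
[[4, 0], [0, 4]]
Result: (3 × 4, -6 × 4) = (12, -24)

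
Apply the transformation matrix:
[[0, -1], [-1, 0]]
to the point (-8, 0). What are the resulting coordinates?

Matrix multiplication:
[[0, -1], [-1, 0]] × [-8, 0]ᵀ
= [(0)(-8) + (-1)(0), (-1)(-8) + (0)(0)]ᵀ
= [0, 8]ᵀ
Result: (0, 8)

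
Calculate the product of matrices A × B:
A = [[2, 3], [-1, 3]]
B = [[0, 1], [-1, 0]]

Matrix multiplication:
C[0][0] = 2×0 + 3×-1 = -3
C[0][1] = 2×1 + 3×0 = 2
C[1][0] = -1×0 + 3×-1 = -3
C[1][1] = -1×1 + 3×0 = -1
Result: [[-3, 2], [-3, -1]]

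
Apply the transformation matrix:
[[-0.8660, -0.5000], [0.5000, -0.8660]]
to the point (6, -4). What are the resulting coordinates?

Matrix multiplication:
[[-0.8660, -0.5000], [0.5000, -0.8660]] × [6, -4]ᵀ
= [(-0.8660)(6) + (-0.5000)(-4), (0.5000)(6) + (-0.8660)(-4)]ᵀ
= [-3.1960, 6.4640]ᵀ
Result: (-3.1960, 6.4640)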